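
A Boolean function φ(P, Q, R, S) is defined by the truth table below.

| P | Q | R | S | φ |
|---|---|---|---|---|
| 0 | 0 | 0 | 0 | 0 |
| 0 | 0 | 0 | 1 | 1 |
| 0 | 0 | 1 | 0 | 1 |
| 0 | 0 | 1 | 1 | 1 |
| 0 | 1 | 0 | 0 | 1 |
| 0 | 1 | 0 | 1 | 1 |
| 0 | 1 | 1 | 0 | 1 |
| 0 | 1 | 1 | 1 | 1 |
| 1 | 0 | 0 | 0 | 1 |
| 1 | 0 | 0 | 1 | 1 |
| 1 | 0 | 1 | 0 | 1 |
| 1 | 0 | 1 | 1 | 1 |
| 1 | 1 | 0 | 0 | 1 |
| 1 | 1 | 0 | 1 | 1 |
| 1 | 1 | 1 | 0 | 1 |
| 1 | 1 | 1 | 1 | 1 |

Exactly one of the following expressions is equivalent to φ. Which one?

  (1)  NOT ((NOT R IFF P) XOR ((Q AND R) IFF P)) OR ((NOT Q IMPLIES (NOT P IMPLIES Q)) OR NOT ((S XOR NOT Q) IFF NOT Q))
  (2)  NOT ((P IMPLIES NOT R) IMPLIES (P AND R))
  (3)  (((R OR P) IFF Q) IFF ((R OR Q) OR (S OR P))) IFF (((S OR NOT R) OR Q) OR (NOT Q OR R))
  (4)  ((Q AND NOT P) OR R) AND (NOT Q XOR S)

(2) disagrees with φ on (0,0,0,0) (formula → 1, table → 0); rule it out.
(3) disagrees with φ on (0,0,1,0) (formula → 0, table → 1); rule it out.
(4) disagrees with φ on (0,0,0,1) (formula → 0, table → 1); rule it out.
That leaves (1). Evaluating it on every row reproduces the table of φ exactly.

1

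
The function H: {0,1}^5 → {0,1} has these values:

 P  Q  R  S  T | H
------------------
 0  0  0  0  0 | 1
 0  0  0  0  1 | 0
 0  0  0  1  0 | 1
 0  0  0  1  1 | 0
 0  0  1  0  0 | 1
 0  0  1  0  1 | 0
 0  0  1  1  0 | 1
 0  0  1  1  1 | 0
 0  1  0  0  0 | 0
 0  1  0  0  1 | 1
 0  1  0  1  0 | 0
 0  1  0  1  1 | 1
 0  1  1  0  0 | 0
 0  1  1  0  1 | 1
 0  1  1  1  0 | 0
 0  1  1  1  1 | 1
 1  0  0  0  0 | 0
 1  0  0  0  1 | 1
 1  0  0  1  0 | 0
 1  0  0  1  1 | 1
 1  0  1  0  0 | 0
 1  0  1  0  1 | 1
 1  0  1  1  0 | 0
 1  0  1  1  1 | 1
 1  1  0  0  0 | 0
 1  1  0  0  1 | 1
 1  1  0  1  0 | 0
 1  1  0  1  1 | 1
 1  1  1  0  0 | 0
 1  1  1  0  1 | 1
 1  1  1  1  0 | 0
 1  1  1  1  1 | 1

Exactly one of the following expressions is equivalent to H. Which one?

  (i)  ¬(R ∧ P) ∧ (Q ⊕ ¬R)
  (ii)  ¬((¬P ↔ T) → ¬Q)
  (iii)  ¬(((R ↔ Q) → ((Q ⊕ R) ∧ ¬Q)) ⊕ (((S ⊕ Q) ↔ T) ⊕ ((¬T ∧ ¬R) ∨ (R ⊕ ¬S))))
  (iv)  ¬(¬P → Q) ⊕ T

iv

(i) disagrees with H on (0,0,0,0,1) (formula → 1, table → 0); rule it out.
(ii) disagrees with H on (0,0,0,0,0) (formula → 0, table → 1); rule it out.
(iii) disagrees with H on (0,0,0,1,0) (formula → 0, table → 1); rule it out.
Only (iv) survives; checking it on all 32 rows confirms it matches H.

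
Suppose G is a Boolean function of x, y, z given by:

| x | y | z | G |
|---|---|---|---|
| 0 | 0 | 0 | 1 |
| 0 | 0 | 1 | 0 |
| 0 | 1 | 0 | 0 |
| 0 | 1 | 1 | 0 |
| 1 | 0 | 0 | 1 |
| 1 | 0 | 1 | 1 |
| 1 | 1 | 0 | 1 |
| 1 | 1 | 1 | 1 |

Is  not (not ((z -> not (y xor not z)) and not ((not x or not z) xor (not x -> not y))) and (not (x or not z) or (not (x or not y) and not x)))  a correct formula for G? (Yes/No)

No

Evaluate not (not ((z -> not (y xor not z)) and not ((not x or not z) xor (not x -> not y))) and (not (x or not z) or (not (x or not y) and not x))) on each row and compare to G:
  x=0, y=0, z=0: formula gives 1, G = 1 ✓
  x=0, y=0, z=1: formula gives 1, but G = 0 ✗
Since they disagree at (0,0,1), the expression is not a correct formula for G.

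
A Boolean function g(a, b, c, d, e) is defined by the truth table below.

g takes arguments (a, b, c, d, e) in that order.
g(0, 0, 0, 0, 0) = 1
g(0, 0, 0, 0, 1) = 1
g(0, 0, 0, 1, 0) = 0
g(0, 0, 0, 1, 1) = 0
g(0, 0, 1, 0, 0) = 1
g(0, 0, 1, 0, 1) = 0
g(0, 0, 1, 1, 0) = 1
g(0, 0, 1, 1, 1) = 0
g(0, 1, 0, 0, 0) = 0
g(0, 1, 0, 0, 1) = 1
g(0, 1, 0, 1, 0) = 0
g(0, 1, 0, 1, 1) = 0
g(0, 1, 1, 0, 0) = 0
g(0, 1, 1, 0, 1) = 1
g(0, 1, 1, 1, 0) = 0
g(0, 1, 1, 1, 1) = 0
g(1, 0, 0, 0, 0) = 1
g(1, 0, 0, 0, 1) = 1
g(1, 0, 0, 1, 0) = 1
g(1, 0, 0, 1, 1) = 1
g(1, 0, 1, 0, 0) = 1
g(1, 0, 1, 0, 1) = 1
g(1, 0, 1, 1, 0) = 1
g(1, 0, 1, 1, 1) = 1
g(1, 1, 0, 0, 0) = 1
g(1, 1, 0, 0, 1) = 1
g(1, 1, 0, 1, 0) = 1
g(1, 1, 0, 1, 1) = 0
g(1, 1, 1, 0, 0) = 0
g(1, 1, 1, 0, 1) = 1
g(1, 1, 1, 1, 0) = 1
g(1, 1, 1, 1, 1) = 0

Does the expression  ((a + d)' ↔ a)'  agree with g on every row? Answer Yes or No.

No

Check the formula against g row by row:
  a=0, b=0, c=0, d=0, e=0: formula gives 1, g = 1 ✓
  a=0, b=0, c=0, d=0, e=1: formula gives 1, g = 1 ✓
  a=0, b=0, c=0, d=1, e=0: formula gives 0, g = 0 ✓
  a=0, b=0, c=0, d=1, e=1: formula gives 0, g = 0 ✓
  …
  a=0, b=0, c=1, d=0, e=1: formula gives 1, but g = 0 ✗
Row (0,0,1,0,1) is a counterexample, so the formula is not equivalent to g.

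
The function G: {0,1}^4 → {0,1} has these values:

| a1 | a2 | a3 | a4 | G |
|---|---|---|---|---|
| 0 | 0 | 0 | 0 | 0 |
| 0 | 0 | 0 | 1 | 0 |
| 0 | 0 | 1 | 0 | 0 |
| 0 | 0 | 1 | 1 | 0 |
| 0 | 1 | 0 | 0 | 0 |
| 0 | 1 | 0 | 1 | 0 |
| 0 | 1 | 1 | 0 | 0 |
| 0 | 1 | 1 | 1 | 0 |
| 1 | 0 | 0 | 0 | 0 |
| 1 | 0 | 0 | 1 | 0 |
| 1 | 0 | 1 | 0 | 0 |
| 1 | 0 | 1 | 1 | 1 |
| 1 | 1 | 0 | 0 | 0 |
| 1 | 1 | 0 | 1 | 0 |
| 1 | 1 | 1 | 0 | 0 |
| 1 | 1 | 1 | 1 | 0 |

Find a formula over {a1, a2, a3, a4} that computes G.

Only row (1,0,1,1) gives 1. That row's minterm a1·¬a2·a3·a4 is G directly.

G(a1, a2, a3, a4) = ((a1 ∧ ¬a2) ∧ a3) ∧ a4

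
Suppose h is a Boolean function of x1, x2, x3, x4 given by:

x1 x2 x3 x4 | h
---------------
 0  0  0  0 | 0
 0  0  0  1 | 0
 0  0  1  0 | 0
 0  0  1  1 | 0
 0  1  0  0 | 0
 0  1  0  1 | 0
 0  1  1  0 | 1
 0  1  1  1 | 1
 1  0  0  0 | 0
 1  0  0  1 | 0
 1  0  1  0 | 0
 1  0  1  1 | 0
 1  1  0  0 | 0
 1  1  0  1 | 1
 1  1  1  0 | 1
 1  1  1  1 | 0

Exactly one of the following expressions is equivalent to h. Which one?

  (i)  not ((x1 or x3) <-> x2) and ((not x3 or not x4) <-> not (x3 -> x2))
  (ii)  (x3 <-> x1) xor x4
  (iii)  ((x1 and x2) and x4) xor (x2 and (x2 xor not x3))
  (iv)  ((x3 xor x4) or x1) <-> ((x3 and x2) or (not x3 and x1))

(i) fails at (0,0,1,0): the formula yields 1, h is 0.
(ii) fails at (0,0,0,0): the formula yields 1, h is 0.
(iv) fails at (0,0,0,0): the formula yields 1, h is 0.
(iii) is the remaining candidate, and it agrees with h on all 16 inputs.

iii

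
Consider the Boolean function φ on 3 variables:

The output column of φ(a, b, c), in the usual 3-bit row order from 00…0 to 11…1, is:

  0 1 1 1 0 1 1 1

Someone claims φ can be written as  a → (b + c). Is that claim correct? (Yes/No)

Check the formula against φ row by row:
  a=0, b=0, c=0: formula gives 1, but φ = 0 ✗
A single disagreement suffices: at (0,0,0) they differ, so the formula does not compute φ.

No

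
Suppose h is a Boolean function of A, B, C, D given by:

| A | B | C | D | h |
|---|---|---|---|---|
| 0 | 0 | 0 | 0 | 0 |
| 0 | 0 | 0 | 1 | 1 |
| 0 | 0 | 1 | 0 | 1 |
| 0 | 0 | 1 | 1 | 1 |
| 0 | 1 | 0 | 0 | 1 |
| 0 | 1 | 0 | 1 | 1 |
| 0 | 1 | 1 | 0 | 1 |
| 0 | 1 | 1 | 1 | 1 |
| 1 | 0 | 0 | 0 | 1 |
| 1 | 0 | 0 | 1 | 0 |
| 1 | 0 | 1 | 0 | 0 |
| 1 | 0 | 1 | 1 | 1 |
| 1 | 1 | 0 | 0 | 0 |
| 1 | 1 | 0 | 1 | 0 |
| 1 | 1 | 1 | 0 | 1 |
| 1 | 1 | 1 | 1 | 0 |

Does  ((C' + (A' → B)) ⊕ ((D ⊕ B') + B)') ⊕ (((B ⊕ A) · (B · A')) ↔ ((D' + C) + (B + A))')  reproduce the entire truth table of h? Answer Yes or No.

Check the formula against h row by row:
  A=0, B=0, C=0, D=0: formula gives 0, h = 0 ✓
  A=0, B=0, C=0, D=1: formula gives 0, but h = 1 ✗
A single disagreement suffices: at (0,0,0,1) they differ, so the formula does not compute h.

No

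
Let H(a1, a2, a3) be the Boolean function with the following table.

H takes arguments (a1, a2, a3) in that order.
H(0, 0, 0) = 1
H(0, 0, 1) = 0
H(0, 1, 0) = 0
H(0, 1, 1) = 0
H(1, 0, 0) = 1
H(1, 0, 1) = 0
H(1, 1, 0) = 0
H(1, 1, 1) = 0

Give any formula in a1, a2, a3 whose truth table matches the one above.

Collect the rows where H=1 — (0,0,0), (1,0,0) — and write one minterm per row: ¬a1·¬a2·¬a3, a1·¬a2·¬a3. Their union (logical OR) reproduces the table exactly.

H(a1, a2, a3) = ((NOT a1 AND NOT a2) AND NOT a3) OR ((a1 AND NOT a2) AND NOT a3)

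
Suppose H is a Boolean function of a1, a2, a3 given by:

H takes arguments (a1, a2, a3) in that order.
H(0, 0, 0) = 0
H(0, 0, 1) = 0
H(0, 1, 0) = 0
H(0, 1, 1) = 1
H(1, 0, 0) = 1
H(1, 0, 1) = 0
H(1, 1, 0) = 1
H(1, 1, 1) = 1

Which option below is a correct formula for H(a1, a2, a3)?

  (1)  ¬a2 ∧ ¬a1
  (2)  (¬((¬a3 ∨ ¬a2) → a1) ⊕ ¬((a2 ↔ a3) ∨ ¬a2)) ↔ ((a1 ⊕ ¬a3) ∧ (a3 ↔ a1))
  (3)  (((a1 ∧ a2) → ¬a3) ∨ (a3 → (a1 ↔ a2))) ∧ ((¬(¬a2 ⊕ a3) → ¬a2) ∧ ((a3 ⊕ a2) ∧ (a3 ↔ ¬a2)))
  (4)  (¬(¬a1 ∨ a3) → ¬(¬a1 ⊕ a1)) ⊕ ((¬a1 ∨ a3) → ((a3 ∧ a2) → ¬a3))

(1) disagrees with H on (0,0,0) (formula → 1, table → 0); rule it out.
(2) disagrees with H on (0,0,0) (formula → 1, table → 0); rule it out.
(3) disagrees with H on (0,0,1) (formula → 1, table → 0); rule it out.
Only (4) survives; checking it on all 8 rows confirms it matches H.

4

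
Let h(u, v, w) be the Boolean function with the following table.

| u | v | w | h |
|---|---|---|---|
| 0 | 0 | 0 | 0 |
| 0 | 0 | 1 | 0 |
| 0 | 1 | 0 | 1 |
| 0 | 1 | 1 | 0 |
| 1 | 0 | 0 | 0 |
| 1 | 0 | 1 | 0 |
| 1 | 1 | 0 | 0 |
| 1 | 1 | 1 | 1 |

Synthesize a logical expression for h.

h=1 on 2 inputs: (0,1,0), (1,1,1). Reading each as a conjunction of literals (¬u·v·¬w, u·v·w) and taking the OR gives the canonical DNF.

h(u, v, w) = ((~u & v) & ~w) | ((u & v) & w)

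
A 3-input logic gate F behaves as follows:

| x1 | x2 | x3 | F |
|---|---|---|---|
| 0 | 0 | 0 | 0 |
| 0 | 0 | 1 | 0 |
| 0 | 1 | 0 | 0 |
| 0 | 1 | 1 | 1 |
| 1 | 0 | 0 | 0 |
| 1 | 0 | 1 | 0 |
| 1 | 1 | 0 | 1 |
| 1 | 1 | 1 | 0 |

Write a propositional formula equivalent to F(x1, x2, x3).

Collect the rows where F=1 — (0,1,1), (1,1,0) — and write one minterm per row: ¬x1·x2·x3, x1·x2·¬x3. Their union (logical OR) reproduces the table exactly.

F(x1, x2, x3) = ((¬x1 ∧ x2) ∧ x3) ∨ ((x1 ∧ x2) ∧ ¬x3)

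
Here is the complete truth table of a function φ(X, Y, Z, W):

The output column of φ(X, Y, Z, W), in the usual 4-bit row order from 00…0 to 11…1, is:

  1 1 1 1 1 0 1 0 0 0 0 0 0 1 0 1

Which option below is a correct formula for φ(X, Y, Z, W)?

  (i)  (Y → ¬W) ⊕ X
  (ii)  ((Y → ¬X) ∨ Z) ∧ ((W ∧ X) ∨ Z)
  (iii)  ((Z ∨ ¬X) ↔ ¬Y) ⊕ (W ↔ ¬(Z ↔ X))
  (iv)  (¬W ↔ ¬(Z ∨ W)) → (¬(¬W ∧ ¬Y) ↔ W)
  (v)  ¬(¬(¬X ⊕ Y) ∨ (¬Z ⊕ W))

i

(ii) fails at (0,0,0,0): the formula yields 0, φ is 1.
(iii) fails at (0,0,0,0): the formula yields 0, φ is 1.
(iv) fails at (0,1,0,0): the formula yields 0, φ is 1.
(v) fails at (0,0,0,0): the formula yields 0, φ is 1.
That leaves (i). Evaluating it on every row reproduces the table of φ exactly.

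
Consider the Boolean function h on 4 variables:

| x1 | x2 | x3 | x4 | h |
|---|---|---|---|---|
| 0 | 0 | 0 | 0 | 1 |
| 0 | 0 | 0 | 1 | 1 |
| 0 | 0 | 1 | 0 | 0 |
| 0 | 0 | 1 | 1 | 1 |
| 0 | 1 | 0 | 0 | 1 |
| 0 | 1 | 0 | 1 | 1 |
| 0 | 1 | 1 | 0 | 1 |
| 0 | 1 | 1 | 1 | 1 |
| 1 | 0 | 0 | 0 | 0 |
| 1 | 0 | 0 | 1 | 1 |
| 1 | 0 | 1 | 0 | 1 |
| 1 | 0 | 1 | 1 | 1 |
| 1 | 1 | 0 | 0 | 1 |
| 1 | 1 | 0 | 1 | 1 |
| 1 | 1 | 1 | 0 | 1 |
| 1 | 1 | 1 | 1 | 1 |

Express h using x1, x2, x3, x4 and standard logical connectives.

h(x1, x2, x3, x4) = not ((((not x1 and not x2) and x3) and not x4) or (((x1 and not x2) and not x3) and not x4))

h is 0 on only 2 rows — (0,0,1,0), (1,0,0,0). Writing each as a minterm (¬x1·¬x2·x3·¬x4, x1·¬x2·¬x3·¬x4) and OR-ing them characterizes exactly where h=0, so h is the negation of that disjunction.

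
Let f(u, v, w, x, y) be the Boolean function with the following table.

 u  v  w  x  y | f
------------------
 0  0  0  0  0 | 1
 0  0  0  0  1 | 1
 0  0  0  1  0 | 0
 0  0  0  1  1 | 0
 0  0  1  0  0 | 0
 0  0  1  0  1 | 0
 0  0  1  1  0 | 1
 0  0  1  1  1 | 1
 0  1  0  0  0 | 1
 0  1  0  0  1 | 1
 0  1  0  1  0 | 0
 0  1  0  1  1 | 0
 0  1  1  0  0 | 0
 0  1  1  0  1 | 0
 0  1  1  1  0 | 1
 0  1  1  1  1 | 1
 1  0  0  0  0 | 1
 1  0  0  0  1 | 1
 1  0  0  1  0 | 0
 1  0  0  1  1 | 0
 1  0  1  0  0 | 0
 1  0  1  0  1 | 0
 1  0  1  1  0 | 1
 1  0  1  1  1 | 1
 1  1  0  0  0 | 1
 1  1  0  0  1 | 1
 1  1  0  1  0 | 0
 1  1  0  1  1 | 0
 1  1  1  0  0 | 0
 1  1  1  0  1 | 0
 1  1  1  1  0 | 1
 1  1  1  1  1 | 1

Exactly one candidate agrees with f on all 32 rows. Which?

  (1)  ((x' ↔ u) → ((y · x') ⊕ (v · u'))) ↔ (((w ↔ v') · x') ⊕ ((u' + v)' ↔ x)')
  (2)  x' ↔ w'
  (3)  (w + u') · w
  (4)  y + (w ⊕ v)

2

(1) disagrees with f on (0,0,0,0,0) (formula → 0, table → 1); rule it out.
(3) disagrees with f on (0,0,0,0,0) (formula → 0, table → 1); rule it out.
(4) disagrees with f on (0,0,0,0,0) (formula → 0, table → 1); rule it out.
That leaves (2). Evaluating it on every row reproduces the table of f exactly.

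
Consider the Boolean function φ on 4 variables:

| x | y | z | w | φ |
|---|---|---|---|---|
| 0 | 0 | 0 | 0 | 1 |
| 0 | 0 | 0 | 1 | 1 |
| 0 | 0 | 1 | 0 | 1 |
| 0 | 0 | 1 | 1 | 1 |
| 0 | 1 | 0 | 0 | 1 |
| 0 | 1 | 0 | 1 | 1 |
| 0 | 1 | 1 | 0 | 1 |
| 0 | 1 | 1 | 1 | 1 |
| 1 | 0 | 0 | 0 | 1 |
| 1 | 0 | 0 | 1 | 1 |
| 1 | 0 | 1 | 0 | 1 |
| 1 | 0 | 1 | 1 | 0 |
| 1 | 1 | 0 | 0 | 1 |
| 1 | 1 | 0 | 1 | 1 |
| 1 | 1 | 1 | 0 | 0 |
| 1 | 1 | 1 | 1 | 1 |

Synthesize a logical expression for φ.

φ(x, y, z, w) = ((((x · y') · z) · w) + (((x · y) · z) · w'))'

φ is 0 on only 2 rows — (1,0,1,1), (1,1,1,0). Writing each as a minterm (x·¬y·z·w, x·y·z·¬w) and OR-ing them characterizes exactly where φ=0, so φ is the negation of that disjunction.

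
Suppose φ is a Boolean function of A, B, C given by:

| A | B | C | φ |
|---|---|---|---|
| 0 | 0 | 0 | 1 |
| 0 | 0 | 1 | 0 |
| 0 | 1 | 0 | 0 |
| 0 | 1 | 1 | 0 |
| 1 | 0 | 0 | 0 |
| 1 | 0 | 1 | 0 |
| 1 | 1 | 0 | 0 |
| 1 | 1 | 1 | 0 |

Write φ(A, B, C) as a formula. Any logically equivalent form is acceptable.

φ(A, B, C) = NOT ((A OR B) OR C)

The output is 1 only when every input is 0 — NOR of all inputs.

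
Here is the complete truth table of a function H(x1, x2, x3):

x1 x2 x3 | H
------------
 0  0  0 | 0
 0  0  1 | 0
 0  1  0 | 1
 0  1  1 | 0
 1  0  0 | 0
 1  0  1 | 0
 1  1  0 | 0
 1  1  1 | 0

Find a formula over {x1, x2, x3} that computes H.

Only row (0,1,0) gives 1. That row's minterm ¬x1·x2·¬x3 is H directly.

H(x1, x2, x3) = (not x1 and x2) and not x3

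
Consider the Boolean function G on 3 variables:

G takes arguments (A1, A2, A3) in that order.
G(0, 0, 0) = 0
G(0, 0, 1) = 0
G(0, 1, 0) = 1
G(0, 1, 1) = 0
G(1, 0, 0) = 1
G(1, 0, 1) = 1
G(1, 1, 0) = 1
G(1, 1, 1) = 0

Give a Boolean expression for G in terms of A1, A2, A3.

Collect the rows where G=1 — (0,1,0), (1,0,0), (1,0,1), (1,1,0) — and write one minterm per row: ¬A1·A2·¬A3, A1·¬A2·¬A3, A1·¬A2·A3, A1·A2·¬A3. Their union (logical OR) reproduces the table exactly.

G(A1, A2, A3) = ((((¬A1 ∧ A2) ∧ ¬A3) ∨ ((A1 ∧ ¬A2) ∧ ¬A3)) ∨ ((A1 ∧ ¬A2) ∧ A3)) ∨ ((A1 ∧ A2) ∧ ¬A3)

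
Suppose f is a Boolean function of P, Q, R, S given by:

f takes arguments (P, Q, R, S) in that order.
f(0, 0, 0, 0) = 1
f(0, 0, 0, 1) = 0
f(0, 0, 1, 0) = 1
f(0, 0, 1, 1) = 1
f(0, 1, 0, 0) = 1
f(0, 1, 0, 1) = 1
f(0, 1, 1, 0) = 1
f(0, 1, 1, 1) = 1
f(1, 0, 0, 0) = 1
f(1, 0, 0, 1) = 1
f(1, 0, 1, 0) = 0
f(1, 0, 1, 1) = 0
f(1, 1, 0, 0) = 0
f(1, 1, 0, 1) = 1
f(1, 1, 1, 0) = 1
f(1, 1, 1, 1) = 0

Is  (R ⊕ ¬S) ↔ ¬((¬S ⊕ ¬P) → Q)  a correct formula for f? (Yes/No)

No

Evaluate (R ⊕ ¬S) ↔ ¬((¬S ⊕ ¬P) → Q) on each row and compare to f:
  P=0, Q=0, R=0, S=0: formula gives 0, but f = 1 ✗
Row (0,0,0,0) is a counterexample, so the formula is not equivalent to f.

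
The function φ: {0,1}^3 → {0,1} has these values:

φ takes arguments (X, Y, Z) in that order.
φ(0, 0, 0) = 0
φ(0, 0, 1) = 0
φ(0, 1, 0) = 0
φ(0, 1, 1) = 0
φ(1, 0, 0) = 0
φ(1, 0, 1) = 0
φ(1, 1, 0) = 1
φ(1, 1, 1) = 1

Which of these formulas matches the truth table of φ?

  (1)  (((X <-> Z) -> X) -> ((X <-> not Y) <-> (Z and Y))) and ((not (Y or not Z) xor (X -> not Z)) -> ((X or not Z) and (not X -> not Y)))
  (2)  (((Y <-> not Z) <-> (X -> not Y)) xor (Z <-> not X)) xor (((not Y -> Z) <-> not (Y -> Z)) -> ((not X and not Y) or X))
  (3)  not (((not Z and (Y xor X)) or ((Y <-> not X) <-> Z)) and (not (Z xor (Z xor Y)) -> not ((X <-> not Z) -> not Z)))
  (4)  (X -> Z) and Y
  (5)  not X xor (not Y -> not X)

(1): at (0,0,0) it gives 1, but φ = 0 — eliminated.
(2): at (0,0,0) it gives 1, but φ = 0 — eliminated.
(3): at (0,0,0) it gives 1, but φ = 0 — eliminated.
(4): at (0,1,0) it gives 1, but φ = 0 — eliminated.
That leaves (5). Evaluating it on every row reproduces the table of φ exactly.

5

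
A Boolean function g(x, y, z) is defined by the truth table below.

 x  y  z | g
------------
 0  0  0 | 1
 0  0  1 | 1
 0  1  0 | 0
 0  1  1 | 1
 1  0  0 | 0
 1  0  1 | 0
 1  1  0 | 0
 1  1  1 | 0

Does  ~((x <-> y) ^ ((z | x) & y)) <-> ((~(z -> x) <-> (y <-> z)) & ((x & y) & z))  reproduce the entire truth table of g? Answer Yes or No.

Yes

Check the formula against g row by row:
  x=0, y=0, z=0: formula gives 1, g = 1 ✓
  x=0, y=0, z=1: formula gives 1, g = 1 ✓
  x=0, y=1, z=0: formula gives 0, g = 0 ✓
  x=0, y=1, z=1: formula gives 1, g = 1 ✓
  x=1, y=0, z=0: formula gives 0, g = 0 ✓
  …and likewise for the remaining 3 rows.
No disagreement on any input; they are logically equivalent.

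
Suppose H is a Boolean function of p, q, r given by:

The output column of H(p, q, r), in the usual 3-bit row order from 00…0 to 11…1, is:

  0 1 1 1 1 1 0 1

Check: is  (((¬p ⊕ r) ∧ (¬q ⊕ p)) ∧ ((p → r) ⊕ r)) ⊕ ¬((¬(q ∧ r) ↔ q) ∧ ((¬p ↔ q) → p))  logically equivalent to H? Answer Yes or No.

Evaluate (((¬p ⊕ r) ∧ (¬q ⊕ p)) ∧ ((p → r) ⊕ r)) ⊕ ¬((¬(q ∧ r) ↔ q) ∧ ((¬p ↔ q) → p)) on each row and compare to H:
  p=0, q=0, r=0: formula gives 0, H = 0 ✓
  p=0, q=0, r=1: formula gives 1, H = 1 ✓
  p=0, q=1, r=0: formula gives 1, H = 1 ✓
  p=0, q=1, r=1: formula gives 1, H = 1 ✓
  p=1, q=0, r=0: formula gives 1, H = 1 ✓
  … (the remaining 3 rows also agree.)
No disagreement on any input; they are logically equivalent.

Yes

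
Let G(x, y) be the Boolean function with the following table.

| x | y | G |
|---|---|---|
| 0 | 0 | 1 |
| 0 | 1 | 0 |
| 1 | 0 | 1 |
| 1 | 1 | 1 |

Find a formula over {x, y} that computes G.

G(x, y) = y → x

This is y → x (false only at 0,1).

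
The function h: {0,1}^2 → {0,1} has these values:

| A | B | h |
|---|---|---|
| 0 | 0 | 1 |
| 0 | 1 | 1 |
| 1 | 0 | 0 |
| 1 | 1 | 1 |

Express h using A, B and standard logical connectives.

This is A → B (false only at 1,0).

h(A, B) = A → B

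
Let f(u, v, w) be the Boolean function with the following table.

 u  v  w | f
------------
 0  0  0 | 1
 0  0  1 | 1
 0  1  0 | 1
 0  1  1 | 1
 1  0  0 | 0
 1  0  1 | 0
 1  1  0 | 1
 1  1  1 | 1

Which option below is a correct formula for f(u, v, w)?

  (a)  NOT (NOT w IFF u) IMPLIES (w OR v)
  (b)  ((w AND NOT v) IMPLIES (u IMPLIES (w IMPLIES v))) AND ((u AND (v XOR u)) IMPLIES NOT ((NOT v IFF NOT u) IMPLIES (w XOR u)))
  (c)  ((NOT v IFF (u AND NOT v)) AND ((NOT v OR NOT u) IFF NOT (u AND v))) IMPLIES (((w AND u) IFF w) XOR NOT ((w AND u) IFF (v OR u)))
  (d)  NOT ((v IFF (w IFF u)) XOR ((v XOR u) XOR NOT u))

b

(a) disagrees with f on (0,0,0) (formula → 0, table → 1); rule it out.
(c) disagrees with f on (0,1,0) (formula → 0, table → 1); rule it out.
(d) disagrees with f on (0,0,0) (formula → 0, table → 1); rule it out.
(b) is the remaining candidate, and it agrees with f on all 8 inputs.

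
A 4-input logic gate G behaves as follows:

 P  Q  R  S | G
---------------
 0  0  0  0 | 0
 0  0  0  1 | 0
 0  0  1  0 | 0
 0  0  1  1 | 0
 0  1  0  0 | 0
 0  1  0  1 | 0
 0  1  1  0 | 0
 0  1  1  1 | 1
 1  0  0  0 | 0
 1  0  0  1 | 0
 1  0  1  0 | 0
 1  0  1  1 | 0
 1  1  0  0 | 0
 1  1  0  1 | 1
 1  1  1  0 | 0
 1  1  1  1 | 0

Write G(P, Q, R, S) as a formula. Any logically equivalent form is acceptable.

The 1-rows are (0,1,1,1), (1,1,0,1). Each contributes one minterm — ¬P·Q·R·S; P·Q·¬R·S — and their disjunction is a sum-of-products form of G.

G(P, Q, R, S) = (((~P & Q) & R) & S) | (((P & Q) & ~R) & S)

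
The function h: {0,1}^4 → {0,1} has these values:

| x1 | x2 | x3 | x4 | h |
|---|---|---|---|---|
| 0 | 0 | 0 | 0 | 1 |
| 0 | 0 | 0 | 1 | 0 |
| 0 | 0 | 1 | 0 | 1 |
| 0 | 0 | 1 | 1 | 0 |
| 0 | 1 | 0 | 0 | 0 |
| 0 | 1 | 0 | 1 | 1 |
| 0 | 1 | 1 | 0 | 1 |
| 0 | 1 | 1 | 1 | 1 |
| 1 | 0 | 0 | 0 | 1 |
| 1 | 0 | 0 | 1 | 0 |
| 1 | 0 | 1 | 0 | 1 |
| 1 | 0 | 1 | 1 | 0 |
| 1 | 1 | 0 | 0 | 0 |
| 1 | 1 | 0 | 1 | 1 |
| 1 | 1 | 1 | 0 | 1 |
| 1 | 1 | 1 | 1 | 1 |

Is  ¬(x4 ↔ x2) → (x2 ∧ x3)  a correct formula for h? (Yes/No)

Yes

Test each input against both h and the formula:
  x1=0, x2=0, x3=0, x4=0: formula gives 1, h = 1 ✓
  x1=0, x2=0, x3=0, x4=1: formula gives 0, h = 0 ✓
  x1=0, x2=0, x3=1, x4=0: formula gives 1, h = 1 ✓
  x1=0, x2=0, x3=1, x4=1: formula gives 0, h = 0 ✓
  …and likewise for the remaining 12 rows.
Every row agrees, so the formula is equivalent.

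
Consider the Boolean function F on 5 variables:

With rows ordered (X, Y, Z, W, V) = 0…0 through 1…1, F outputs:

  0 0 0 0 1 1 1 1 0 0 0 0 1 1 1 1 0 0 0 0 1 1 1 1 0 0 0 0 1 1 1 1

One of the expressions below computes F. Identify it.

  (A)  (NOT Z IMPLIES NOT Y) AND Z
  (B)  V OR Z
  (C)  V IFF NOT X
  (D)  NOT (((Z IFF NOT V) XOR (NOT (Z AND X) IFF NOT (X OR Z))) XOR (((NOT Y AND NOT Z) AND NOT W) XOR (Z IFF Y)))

A

(B) fails at (0,0,0,0,1): the formula yields 1, F is 0.
(C) fails at (0,0,0,0,1): the formula yields 1, F is 0.
(D) fails at (0,0,0,0,1): the formula yields 1, F is 0.
Only (A) survives; checking it on all 32 rows confirms it matches F.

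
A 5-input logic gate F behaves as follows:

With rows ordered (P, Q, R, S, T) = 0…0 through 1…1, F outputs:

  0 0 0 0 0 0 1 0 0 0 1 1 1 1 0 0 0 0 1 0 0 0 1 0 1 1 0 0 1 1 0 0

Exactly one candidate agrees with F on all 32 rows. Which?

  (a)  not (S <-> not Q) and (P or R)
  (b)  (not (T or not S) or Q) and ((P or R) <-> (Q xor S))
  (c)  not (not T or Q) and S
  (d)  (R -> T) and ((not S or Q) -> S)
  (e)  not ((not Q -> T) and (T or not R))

b

(a) fails at (0,0,1,0,0): the formula yields 1, F is 0.
(c) fails at (0,0,0,1,1): the formula yields 1, F is 0.
(d) fails at (0,0,0,1,0): the formula yields 1, F is 0.
(e) fails at (0,0,0,0,0): the formula yields 1, F is 0.
That leaves (b). Evaluating it on every row reproduces the table of F exactly.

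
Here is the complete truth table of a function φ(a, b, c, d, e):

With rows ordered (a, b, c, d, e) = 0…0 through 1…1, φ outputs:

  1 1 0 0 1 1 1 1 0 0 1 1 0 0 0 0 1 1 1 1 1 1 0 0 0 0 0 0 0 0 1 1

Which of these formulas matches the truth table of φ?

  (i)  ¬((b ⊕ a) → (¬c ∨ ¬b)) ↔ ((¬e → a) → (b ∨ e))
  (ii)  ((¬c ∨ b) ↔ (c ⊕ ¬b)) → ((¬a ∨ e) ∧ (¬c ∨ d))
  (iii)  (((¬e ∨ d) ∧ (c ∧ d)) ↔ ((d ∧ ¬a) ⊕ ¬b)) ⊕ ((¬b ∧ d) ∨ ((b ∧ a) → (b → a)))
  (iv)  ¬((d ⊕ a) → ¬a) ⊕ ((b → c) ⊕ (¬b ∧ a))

(i) disagrees with φ on (0,0,0,0,0) (formula → 0, table → 1); rule it out.
(ii) disagrees with φ on (0,0,0,1,0) (formula → 1, table → 0); rule it out.
(iv) disagrees with φ on (0,0,0,1,0) (formula → 1, table → 0); rule it out.
(iii) is the remaining candidate, and it agrees with φ on all 32 inputs.

iii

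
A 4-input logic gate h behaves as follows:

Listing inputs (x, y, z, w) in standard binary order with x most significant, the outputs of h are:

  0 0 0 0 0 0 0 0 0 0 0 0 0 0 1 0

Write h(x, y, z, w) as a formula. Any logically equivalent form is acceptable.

Only row (1,1,1,0) gives 1. That row's minterm x·y·z·¬w is h directly.

h(x, y, z, w) = ((x AND y) AND z) AND NOT w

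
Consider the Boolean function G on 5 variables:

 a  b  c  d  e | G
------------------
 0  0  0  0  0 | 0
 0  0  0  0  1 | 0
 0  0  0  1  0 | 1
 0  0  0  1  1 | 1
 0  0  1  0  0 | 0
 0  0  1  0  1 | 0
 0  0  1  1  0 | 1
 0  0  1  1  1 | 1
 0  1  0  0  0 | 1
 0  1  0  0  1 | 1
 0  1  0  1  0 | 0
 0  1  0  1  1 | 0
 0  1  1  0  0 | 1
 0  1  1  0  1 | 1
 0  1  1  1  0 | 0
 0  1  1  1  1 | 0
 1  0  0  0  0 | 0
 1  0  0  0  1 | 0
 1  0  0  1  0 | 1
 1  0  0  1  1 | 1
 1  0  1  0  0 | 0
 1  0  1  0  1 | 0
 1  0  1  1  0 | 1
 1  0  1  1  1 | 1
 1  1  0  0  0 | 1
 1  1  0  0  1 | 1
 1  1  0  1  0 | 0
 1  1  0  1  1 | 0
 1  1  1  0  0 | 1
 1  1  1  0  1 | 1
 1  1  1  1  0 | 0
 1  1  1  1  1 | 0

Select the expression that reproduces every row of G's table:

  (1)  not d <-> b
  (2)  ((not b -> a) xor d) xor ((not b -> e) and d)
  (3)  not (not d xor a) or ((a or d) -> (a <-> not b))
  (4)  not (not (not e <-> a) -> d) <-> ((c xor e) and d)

(2) disagrees with G on (0,0,0,1,1) (formula → 0, table → 1); rule it out.
(3) disagrees with G on (0,0,0,0,0) (formula → 1, table → 0); rule it out.
(4) disagrees with G on (0,0,0,0,1) (formula → 1, table → 0); rule it out.
(1) is the remaining candidate, and it agrees with G on all 32 inputs.

1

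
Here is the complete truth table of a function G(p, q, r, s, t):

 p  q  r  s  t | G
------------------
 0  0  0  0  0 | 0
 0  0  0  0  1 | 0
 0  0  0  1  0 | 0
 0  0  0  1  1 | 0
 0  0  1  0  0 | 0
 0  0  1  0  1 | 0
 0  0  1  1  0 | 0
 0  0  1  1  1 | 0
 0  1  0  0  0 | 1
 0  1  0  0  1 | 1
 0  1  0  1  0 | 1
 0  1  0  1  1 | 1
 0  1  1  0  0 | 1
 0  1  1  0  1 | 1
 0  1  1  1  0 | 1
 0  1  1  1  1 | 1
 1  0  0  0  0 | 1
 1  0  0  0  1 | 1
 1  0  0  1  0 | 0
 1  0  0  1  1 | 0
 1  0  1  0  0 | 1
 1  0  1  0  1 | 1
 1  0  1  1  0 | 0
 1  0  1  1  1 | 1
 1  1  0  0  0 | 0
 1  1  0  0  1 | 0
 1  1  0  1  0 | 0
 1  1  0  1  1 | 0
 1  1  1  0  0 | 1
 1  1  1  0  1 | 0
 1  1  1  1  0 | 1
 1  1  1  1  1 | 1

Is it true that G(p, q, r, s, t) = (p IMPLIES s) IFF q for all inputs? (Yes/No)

No

Check the formula against G row by row:
  p=0, q=0, r=0, s=0, t=0: formula gives 0, G = 0 ✓
  p=0, q=0, r=0, s=0, t=1: formula gives 0, G = 0 ✓
  p=0, q=0, r=0, s=1, t=0: formula gives 0, G = 0 ✓
  p=0, q=0, r=0, s=1, t=1: formula gives 0, G = 0 ✓
  …
  p=1, q=0, r=1, s=1, t=1: formula gives 0, but G = 1 ✗
Row (1,0,1,1,1) is a counterexample, so the formula is not equivalent to G.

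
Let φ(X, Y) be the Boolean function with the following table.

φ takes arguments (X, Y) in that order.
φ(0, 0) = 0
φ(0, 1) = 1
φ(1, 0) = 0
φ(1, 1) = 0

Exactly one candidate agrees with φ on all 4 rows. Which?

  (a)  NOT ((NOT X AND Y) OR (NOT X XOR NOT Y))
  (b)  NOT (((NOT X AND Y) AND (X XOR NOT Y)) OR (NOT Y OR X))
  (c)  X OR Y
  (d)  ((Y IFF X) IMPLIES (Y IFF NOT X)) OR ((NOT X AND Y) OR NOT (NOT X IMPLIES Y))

(a) disagrees with φ on (0,0) (formula → 1, table → 0); rule it out.
(c) disagrees with φ on (1,0) (formula → 1, table → 0); rule it out.
(d) disagrees with φ on (0,0) (formula → 1, table → 0); rule it out.
Only (b) survives; checking it on all 4 rows confirms it matches φ.

b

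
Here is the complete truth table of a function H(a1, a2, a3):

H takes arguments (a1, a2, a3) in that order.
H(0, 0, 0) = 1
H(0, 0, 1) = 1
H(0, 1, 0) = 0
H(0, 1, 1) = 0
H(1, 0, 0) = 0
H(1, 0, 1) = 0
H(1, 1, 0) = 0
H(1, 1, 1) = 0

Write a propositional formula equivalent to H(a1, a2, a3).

The 1-rows are (0,0,0), (0,0,1). Each contributes one minterm — ¬a1·¬a2·¬a3; ¬a1·¬a2·a3 — and their disjunction is a sum-of-products form of H.

H(a1, a2, a3) = ((a1' · a2') · a3') + ((a1' · a2') · a3)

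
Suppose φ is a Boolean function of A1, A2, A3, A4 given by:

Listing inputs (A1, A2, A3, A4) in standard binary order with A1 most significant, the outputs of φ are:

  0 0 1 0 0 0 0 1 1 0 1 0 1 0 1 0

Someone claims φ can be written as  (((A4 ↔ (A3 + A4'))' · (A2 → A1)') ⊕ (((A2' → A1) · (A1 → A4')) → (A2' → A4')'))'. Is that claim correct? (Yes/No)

No

Evaluate (((A4 ↔ (A3 + A4'))' · (A2 → A1)') ⊕ (((A2' → A1) · (A1 → A4')) → (A2' → A4')'))' on each row and compare to φ:
  A1=0, A2=0, A3=0, A4=0: formula gives 0, φ = 0 ✓
  A1=0, A2=0, A3=0, A4=1: formula gives 0, φ = 0 ✓
  A1=0, A2=0, A3=1, A4=0: formula gives 0, but φ = 1 ✗
Row (0,0,1,0) is a counterexample, so the formula is not equivalent to φ.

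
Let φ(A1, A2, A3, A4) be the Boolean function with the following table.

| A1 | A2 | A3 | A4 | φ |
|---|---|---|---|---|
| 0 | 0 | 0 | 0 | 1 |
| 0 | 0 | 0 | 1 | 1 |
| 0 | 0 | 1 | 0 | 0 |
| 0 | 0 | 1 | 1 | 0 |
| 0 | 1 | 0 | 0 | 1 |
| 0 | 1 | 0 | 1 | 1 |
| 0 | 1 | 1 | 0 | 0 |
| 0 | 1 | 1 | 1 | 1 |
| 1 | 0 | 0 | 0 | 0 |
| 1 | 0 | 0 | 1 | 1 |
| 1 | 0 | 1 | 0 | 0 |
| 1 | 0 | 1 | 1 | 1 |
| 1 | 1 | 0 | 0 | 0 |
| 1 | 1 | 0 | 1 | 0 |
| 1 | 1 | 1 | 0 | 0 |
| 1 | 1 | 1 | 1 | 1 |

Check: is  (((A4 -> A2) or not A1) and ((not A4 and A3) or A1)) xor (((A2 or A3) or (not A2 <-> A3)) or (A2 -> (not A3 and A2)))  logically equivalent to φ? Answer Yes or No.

No

Test each input against both φ and the formula:
  A1=0, A2=0, A3=0, A4=0: formula gives 1, φ = 1 ✓
  A1=0, A2=0, A3=0, A4=1: formula gives 1, φ = 1 ✓
  A1=0, A2=0, A3=1, A4=0: formula gives 0, φ = 0 ✓
  A1=0, A2=0, A3=1, A4=1: formula gives 1, but φ = 0 ✗
Since they disagree at (0,0,1,1), the expression is not a correct formula for φ.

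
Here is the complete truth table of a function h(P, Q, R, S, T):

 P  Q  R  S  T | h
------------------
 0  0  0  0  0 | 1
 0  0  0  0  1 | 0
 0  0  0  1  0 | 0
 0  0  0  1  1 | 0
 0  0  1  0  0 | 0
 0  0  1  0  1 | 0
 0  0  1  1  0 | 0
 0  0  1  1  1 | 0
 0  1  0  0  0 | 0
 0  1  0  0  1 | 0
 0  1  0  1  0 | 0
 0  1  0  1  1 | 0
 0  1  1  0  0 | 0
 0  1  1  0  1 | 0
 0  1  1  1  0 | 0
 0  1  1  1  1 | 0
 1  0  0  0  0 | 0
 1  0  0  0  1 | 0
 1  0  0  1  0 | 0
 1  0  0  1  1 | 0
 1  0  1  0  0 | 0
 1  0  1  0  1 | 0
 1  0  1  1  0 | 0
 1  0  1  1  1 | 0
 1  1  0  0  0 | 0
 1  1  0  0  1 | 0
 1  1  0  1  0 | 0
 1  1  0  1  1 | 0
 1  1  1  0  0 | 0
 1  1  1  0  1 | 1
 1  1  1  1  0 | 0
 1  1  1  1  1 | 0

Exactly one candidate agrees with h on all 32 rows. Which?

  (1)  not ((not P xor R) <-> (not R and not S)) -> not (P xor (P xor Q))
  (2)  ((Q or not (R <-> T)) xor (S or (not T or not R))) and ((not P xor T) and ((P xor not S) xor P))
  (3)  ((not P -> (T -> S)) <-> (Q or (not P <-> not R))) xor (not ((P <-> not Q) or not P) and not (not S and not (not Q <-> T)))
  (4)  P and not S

(1): at (0,0,0,0,1) it gives 1, but h = 0 — eliminated.
(3): at (0,0,0,1,0) it gives 1, but h = 0 — eliminated.
(4): at (0,0,0,0,0) it gives 0, but h = 1 — eliminated.
(2) is the remaining candidate, and it agrees with h on all 32 inputs.

2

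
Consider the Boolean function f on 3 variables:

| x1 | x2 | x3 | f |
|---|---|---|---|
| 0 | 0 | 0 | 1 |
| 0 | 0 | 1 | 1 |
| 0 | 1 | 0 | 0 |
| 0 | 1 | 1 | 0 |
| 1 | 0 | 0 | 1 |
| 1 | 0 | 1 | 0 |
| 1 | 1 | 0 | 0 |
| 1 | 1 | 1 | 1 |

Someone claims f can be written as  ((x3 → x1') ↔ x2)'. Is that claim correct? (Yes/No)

Yes

Check the formula against f row by row:
  x1=0, x2=0, x3=0: formula gives 1, f = 1 ✓
  x1=0, x2=0, x3=1: formula gives 1, f = 1 ✓
  x1=0, x2=1, x3=0: formula gives 0, f = 0 ✓
  x1=0, x2=1, x3=1: formula gives 0, f = 0 ✓
  x1=1, x2=0, x3=0: formula gives 1, f = 1 ✓
  …and likewise for the remaining 3 rows.
Every row agrees, so the formula is equivalent.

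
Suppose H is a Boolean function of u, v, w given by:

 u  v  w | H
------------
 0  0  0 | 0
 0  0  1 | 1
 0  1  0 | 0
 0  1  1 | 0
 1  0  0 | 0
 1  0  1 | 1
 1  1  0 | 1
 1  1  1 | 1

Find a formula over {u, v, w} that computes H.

H(u, v, w) = ((((u' · v') · w) + ((u · v') · w)) + ((u · v) · w')) + ((u · v) · w)

H=1 on 4 inputs: (0,0,1), (1,0,1), (1,1,0), (1,1,1). Reading each as a conjunction of literals (¬u·¬v·w, u·¬v·w, u·v·¬w, u·v·w) and taking the OR gives the canonical DNF.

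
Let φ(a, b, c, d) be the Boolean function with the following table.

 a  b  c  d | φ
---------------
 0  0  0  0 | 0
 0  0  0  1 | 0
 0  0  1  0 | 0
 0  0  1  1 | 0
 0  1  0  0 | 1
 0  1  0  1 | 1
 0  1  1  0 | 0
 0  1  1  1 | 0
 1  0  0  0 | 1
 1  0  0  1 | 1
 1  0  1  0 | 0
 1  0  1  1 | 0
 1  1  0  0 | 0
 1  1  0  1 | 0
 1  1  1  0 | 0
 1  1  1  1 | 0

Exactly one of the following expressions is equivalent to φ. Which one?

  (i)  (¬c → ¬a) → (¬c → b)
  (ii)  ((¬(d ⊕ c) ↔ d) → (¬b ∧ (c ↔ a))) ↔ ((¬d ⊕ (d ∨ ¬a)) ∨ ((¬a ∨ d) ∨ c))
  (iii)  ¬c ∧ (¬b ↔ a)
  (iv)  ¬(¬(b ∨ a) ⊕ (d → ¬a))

(i): at (0,0,1,0) it gives 1, but φ = 0 — eliminated.
(ii): at (0,0,0,0) it gives 1, but φ = 0 — eliminated.
(iv): at (0,0,0,0) it gives 1, but φ = 0 — eliminated.
That leaves (iii). Evaluating it on every row reproduces the table of φ exactly.

iii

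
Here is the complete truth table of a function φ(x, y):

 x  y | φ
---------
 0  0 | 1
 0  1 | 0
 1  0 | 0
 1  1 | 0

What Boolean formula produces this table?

φ(x, y) = (x + y)'

The output is 1 only when every input is 0 — NOR of all inputs.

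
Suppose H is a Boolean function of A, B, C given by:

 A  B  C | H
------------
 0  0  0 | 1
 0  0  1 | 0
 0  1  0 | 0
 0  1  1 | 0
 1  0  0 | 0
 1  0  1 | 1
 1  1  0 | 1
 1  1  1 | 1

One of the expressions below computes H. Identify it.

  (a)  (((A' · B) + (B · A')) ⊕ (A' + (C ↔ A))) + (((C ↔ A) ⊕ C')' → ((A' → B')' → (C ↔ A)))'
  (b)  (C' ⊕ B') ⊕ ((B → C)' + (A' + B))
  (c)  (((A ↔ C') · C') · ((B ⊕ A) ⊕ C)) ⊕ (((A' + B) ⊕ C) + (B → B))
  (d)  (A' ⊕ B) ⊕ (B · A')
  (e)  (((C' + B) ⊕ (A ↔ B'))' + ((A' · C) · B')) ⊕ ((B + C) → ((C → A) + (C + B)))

(a) fails at (0,0,1): the formula yields 1, H is 0.
(b) fails at (0,1,1): the formula yields 1, H is 0.
(c) fails at (0,0,1): the formula yields 1, H is 0.
(d) fails at (0,0,1): the formula yields 1, H is 0.
Only (e) survives; checking it on all 8 rows confirms it matches H.

e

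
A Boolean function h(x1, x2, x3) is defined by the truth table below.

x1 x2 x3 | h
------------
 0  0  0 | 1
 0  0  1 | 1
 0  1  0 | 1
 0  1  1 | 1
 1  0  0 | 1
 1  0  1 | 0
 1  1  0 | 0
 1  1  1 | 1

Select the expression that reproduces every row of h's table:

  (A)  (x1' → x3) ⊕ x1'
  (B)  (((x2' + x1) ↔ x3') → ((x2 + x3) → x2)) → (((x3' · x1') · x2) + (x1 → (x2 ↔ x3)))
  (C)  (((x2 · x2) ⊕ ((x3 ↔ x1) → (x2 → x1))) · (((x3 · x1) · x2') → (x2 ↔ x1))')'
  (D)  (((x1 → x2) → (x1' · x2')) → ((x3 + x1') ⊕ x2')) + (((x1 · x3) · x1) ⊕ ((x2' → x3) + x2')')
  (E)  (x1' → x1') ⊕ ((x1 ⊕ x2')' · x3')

(A) disagrees with h on (0,0,1) (formula → 0, table → 1); rule it out.
(C) disagrees with h on (1,1,0) (formula → 1, table → 0); rule it out.
(D) disagrees with h on (0,0,0) (formula → 0, table → 1); rule it out.
(E) disagrees with h on (0,1,0) (formula → 0, table → 1); rule it out.
Only (B) survives; checking it on all 8 rows confirms it matches h.

B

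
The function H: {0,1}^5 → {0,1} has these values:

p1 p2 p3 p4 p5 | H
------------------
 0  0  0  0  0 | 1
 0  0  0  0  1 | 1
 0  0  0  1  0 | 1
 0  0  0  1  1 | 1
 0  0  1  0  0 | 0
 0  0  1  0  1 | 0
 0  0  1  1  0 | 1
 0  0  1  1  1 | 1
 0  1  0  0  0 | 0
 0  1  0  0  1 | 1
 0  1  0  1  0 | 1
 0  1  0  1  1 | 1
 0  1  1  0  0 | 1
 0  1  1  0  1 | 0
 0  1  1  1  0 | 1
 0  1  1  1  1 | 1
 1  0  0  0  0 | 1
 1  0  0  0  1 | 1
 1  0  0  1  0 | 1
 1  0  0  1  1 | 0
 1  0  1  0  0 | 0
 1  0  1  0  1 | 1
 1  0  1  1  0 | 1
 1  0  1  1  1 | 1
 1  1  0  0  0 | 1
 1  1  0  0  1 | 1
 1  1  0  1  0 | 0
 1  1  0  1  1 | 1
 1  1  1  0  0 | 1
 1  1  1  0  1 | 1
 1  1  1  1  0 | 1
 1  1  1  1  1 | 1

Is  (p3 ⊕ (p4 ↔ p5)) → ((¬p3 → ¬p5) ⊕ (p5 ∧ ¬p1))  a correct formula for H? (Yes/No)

Evaluate (p3 ⊕ (p4 ↔ p5)) → ((¬p3 → ¬p5) ⊕ (p5 ∧ ¬p1)) on each row and compare to H:
  p1=0, p2=0, p3=0, p4=0, p5=0: formula gives 1, H = 1 ✓
  p1=0, p2=0, p3=0, p4=0, p5=1: formula gives 1, H = 1 ✓
  p1=0, p2=0, p3=0, p4=1, p5=0: formula gives 1, H = 1 ✓
  p1=0, p2=0, p3=0, p4=1, p5=1: formula gives 1, H = 1 ✓
  p1=0, p2=0, p3=1, p4=0, p5=0: formula gives 1, but H = 0 ✗
Since they disagree at (0,0,1,0,0), the expression is not a correct formula for H.

No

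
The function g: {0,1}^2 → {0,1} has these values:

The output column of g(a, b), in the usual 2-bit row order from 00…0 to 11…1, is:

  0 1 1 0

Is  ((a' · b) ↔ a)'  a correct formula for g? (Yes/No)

Check the formula against g row by row:
  a=0, b=0: formula gives 0, g = 0 ✓
  a=0, b=1: formula gives 1, g = 1 ✓
  a=1, b=0: formula gives 1, g = 1 ✓
  a=1, b=1: formula gives 1, but g = 0 ✗
Row (1,1) is a counterexample, so the formula is not equivalent to g.

No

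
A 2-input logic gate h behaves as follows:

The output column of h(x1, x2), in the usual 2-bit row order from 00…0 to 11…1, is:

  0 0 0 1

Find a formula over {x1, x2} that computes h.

h(x1, x2) = x1 AND x2

The output is 1 only when every input is 1 — the AND of all inputs.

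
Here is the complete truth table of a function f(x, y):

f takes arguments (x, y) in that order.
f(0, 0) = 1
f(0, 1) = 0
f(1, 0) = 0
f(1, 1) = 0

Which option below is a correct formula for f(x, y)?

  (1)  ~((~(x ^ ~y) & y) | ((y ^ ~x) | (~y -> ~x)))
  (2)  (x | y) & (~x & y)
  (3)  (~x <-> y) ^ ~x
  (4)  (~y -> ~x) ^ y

4

(1) fails at (0,0): the formula yields 0, f is 1.
(2) fails at (0,0): the formula yields 0, f is 1.
(3) fails at (1,0): the formula yields 1, f is 0.
(4) is the remaining candidate, and it agrees with f on all 4 inputs.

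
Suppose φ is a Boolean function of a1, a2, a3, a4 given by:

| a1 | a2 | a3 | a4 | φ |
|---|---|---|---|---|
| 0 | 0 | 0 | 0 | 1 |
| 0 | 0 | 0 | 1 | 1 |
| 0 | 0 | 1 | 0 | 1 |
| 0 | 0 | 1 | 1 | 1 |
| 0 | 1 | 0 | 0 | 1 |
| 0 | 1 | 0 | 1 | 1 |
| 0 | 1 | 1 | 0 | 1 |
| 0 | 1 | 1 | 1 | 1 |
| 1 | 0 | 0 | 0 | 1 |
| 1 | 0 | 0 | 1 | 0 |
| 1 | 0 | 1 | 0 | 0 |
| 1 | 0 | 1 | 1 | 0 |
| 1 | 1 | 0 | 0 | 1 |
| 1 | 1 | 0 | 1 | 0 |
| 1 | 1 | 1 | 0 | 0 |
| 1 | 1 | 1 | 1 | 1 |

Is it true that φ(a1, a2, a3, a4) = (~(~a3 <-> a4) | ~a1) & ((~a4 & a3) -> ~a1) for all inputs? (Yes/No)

Check the formula against φ row by row:
  a1=0, a2=0, a3=0, a4=0: formula gives 1, φ = 1 ✓
  a1=0, a2=0, a3=0, a4=1: formula gives 1, φ = 1 ✓
  a1=0, a2=0, a3=1, a4=0: formula gives 1, φ = 1 ✓
  a1=0, a2=0, a3=1, a4=1: formula gives 1, φ = 1 ✓
  …
  a1=1, a2=0, a3=1, a4=1: formula gives 1, but φ = 0 ✗
A single disagreement suffices: at (1,0,1,1) they differ, so the formula does not compute φ.

No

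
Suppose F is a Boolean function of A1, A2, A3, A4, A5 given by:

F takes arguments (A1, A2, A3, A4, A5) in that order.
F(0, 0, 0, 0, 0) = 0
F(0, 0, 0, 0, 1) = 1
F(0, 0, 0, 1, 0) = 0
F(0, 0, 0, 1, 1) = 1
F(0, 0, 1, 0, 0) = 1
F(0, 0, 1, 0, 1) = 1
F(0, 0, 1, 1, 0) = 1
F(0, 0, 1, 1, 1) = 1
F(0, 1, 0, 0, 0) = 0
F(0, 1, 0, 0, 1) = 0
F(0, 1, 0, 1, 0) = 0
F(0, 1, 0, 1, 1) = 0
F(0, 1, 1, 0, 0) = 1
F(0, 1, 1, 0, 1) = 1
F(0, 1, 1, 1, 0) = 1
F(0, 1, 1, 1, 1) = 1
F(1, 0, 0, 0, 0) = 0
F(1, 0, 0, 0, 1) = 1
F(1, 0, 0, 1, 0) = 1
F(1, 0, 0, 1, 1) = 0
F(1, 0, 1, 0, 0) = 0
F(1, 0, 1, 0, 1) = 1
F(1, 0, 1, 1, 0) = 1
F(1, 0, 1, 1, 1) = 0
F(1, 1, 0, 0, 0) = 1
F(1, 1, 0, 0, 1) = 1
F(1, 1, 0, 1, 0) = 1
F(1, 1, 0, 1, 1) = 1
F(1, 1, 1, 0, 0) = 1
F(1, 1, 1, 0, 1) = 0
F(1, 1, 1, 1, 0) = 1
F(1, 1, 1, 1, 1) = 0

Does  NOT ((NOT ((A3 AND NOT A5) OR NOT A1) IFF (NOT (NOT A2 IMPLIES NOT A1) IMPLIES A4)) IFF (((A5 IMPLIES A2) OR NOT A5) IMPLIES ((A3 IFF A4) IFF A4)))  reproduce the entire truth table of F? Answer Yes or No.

Yes

Test each input against both F and the formula:
  A1=0, A2=0, A3=0, A4=0, A5=0: formula gives 0, F = 0 ✓
  A1=0, A2=0, A3=0, A4=0, A5=1: formula gives 1, F = 1 ✓
  A1=0, A2=0, A3=0, A4=1, A5=0: formula gives 0, F = 0 ✓
  A1=0, A2=0, A3=0, A4=1, A5=1: formula gives 1, F = 1 ✓
  … (the remaining 28 rows also agree.)
No disagreement on any input; they are logically equivalent.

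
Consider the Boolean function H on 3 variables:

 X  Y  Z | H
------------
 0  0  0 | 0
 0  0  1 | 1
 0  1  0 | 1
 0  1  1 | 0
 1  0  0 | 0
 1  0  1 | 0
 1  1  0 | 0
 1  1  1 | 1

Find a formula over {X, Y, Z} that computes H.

Collect the rows where H=1 — (0,0,1), (0,1,0), (1,1,1) — and write one minterm per row: ¬X·¬Y·Z, ¬X·Y·¬Z, X·Y·Z. Their union (logical OR) reproduces the table exactly.

H(X, Y, Z) = (((not X and not Y) and Z) or ((not X and Y) and not Z)) or ((X and Y) and Z)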